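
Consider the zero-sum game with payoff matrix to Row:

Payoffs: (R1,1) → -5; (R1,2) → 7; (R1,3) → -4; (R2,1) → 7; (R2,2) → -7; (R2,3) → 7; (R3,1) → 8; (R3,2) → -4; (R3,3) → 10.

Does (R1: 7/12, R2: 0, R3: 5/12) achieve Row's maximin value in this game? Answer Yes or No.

No

Against 1 this mix gives (7/12)·(-5) + (5/12)·8 = 5/12.
Against 2 this mix gives (7/12)·7 + (5/12)·(-4) = 29/12.
Against 3 this mix gives (7/12)·(-4) + (5/12)·10 = 11/6.
Column will play 1, holding Row to 5/12. Shifting weight toward the row that does better against 1 would raise this floor (the equalizing mix achieves 3/2 against both 1 and 2), so the proposed strategy is not optimal.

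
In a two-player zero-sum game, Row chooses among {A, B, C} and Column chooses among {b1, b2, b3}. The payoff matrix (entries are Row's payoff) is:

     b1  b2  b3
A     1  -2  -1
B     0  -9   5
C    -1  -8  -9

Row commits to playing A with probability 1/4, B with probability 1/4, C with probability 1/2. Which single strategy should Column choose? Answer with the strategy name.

If Column plays b1, Row's expected payoff is (1/4)·1 + (1/4)·0 + (1/2)·(-1) = -1/4.
If Column plays b2, Row's expected payoff is (1/4)·(-2) + (1/4)·(-9) + (1/2)·(-8) = -27/4.
If Column plays b3, Row's expected payoff is (1/4)·(-1) + (1/4)·5 + (1/2)·(-9) = -7/2.
Column minimizes Row's payoff; the smallest is -27/4, so the best response is b2.

b2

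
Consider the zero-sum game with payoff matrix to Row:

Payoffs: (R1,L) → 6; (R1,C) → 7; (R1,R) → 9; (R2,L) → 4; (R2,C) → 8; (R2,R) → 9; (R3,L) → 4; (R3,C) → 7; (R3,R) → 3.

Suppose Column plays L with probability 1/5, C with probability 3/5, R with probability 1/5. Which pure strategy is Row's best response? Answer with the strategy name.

Expected payoff of R1: (1/5)·6 + (3/5)·7 + (1/5)·9 = 36/5.
Expected payoff of R2: (1/5)·4 + (3/5)·8 + (1/5)·9 = 37/5.
Expected payoff of R3: (1/5)·4 + (3/5)·7 + (1/5)·3 = 28/5.
The largest is 37/5, so Row's best response is R2.

R2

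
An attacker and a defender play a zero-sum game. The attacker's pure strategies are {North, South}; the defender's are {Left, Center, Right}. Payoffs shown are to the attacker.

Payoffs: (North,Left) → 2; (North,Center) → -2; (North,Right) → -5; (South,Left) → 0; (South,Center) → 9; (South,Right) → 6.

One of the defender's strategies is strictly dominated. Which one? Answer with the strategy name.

Right holds the attacker's payoff strictly below Center in every row: -5 < -2, 6 < 9.
So Center is strictly dominated for the defender.

Center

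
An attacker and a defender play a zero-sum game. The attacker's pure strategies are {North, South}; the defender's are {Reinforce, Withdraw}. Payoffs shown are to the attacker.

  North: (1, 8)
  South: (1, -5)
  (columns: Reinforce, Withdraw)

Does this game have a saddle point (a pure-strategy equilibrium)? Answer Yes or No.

Yes

Row minima: North → 1, South → -5; maximin = 1.
Column maxima: Reinforce → 1, Withdraw → 8; minimax = 1.
maximin = minimax = 1, so a saddle point exists.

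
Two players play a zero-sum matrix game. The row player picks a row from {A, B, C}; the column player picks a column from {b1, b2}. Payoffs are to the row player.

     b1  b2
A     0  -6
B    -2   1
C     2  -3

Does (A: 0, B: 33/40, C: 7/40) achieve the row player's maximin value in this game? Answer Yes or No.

No

Against b1 this mix gives (33/40)·(-2) + (7/40)·2 = -13/10.
Against b2 this mix gives (33/40)·1 + (7/40)·(-3) = 3/10.
The column player will play b1, holding the row player to -13/10. Shifting weight toward the row that does better against b1 would raise this floor (the equalizing mix achieves -1/2 against both b1 and b2), so the proposed strategy is not optimal.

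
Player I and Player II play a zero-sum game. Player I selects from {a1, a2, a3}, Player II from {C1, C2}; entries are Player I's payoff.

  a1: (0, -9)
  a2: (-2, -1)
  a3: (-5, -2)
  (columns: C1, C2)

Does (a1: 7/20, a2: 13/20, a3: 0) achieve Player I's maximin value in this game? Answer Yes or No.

Against C1 this mix gives (7/20)·0 + (13/20)·(-2) = -13/10.
Against C2 this mix gives (7/20)·(-9) + (13/20)·(-1) = -19/5.
Player II will play C2, holding Player I to -19/5. Shifting weight toward the row that does better against C2 would raise this floor (the equalizing mix achieves -9/5 against both C2 and C1), so the proposed strategy is not optimal.

No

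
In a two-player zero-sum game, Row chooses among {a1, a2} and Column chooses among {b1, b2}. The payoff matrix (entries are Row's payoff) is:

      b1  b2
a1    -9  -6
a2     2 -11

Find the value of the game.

-111/16

Row minima: a1 → -9, a2 → -11; maximin = -9.
Column maxima: b1 → 2, b2 → -6; minimax = -6.
-9 ≠ -6, so there is no saddle point; optimal play is mixed.
Let Row play a1 with probability p. Expected payoff against b1: (-9)p + 2(1−p) = −11p + 2; against b2: (-6)p + (-11)(1−p) = 5p − 11.
Setting these equal: −11p + 2 = 5p − 11 ⇒ −16p = -13 ⇒ p = 13/16, and the value is (-11)·(13/16) + 2 = -111/16.
For Column: with q = P(b1), equating a1's and a2's payoffs gives −3q − 6 = 13q − 11 ⇒ q = 5/16.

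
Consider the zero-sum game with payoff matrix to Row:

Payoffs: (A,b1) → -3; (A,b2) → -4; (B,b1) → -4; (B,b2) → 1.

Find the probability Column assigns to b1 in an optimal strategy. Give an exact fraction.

5/6

Row minima: A → -4, B → -4; maximin = -4.
Column maxima: b1 → -3, b2 → 1; minimax = -3.
-4 ≠ -3, so there is no saddle point; optimal play is mixed.
Let Row play A with probability p. Expected payoff against b1: (-3)p + (-4)(1−p) = p − 4; against b2: (-4)p + 1(1−p) = −5p + 1.
Setting these equal: p − 4 = −5p + 1 ⇒ 6p = 5 ⇒ p = 5/6, and the value is (1)·(5/6) − 4 = -19/6.
For Column: with q = P(b1), equating A's and B's payoffs gives q − 4 = −5q + 1 ⇒ q = 5/6.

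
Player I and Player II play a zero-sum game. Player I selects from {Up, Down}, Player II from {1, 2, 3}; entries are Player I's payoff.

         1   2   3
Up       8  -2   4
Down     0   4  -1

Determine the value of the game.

Row minima: Up → -2, Down → -1; maximin = -1.
Column maxima: 1 → 8, 2 → 4, 3 → 4; minimax = 4.
-1 ≠ 4, so there is no saddle point; optimal play is mixed.
1 is strictly dominated by 3 (it gives Player I strictly more in every row), so Player II never plays it.
On the remaining 2×2 (Up, Down vs 2, 3):
Let Player I play Up with probability p. Expected payoff against 2: (-2)p + 4(1−p) = −6p + 4; against 3: 4p + (-1)(1−p) = 5p − 1.
Setting these equal: −6p + 4 = 5p − 1 ⇒ −11p = -5 ⇒ p = 5/11, and the value is (-6)·(5/11) + 4 = 14/11.
For Player II: with q = P(2), equating Up's and Down's payoffs gives −6q + 4 = 5q − 1 ⇒ q = 5/11.

14/11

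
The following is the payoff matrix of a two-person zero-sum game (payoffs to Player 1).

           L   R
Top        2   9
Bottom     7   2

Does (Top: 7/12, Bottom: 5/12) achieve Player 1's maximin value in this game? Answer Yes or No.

No

Against L this mix gives (7/12)·2 + (5/12)·7 = 49/12.
Against R this mix gives (7/12)·9 + (5/12)·2 = 73/12.
Player 2 will play L, holding Player 1 to 49/12. Shifting weight toward the row that does better against L would raise this floor (the equalizing mix achieves 59/12 against both L and R), so the proposed strategy is not optimal.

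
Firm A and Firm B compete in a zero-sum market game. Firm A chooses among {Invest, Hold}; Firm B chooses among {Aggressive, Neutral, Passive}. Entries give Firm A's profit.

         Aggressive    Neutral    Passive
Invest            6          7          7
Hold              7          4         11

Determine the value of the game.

25/4

Row minima: Invest → 6, Hold → 4; maximin = 6.
Column maxima: Aggressive → 7, Neutral → 7, Passive → 11; minimax = 7.
6 ≠ 7, so there is no saddle point; optimal play is mixed.
Passive is strictly dominated by Aggressive (it gives Firm A strictly more in every row), so Firm B never plays it.
On the remaining 2×2 (Invest, Hold vs Aggressive, Neutral):
Let Firm A play Invest with probability p. Expected payoff against Aggressive: 6p + 7(1−p) = −p + 7; against Neutral: 7p + 4(1−p) = 3p + 4.
Setting these equal: −p + 7 = 3p + 4 ⇒ −4p = -3 ⇒ p = 3/4, and the value is (-1)·(3/4) + 7 = 25/4.
For Firm B: with q = P(Aggressive), equating Invest's and Hold's payoffs gives −q + 7 = 3q + 4 ⇒ q = 3/4.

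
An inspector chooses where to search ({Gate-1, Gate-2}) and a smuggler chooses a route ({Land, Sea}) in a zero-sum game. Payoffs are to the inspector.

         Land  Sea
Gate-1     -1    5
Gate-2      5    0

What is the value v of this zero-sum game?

Row minima: Gate-1 → -1, Gate-2 → 0; maximin = 0.
Column maxima: Land → 5, Sea → 5; minimax = 5.
0 ≠ 5, so there is no saddle point; optimal play is mixed.
Let the inspector play Gate-1 with probability p. Expected payoff against Land: (-1)p + 5(1−p) = −6p + 5; against Sea: 5p + 0(1−p) = 5p.
Setting these equal: −6p + 5 = 5p ⇒ −11p = -5 ⇒ p = 5/11, and the value is (-6)·(5/11) + 5 = 25/11.
For the smuggler: with q = P(Land), equating Gate-1's and Gate-2's payoffs gives −6q + 5 = 5q ⇒ q = 5/11.

25/11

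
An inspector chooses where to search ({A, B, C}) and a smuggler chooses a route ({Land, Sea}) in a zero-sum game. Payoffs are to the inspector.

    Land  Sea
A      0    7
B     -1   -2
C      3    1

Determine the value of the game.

Row minima: A → 0, B → -2, C → 1; maximin = 1.
Column maxima: Land → 3, Sea → 7; minimax = 3.
1 ≠ 3, so there is no saddle point; optimal play is mixed.
B is strictly dominated by A, so the inspector never plays it.
On the remaining 2×2 (A, C vs Land, Sea):
Let the inspector play A with probability p. Expected payoff against Land: 0p + 3(1−p) = −3p + 3; against Sea: 7p + 1(1−p) = 6p + 1.
Setting these equal: −3p + 3 = 6p + 1 ⇒ −9p = -2 ⇒ p = 2/9, and the value is (-3)·(2/9) + 3 = 7/3.
For the smuggler: with q = P(Land), equating A's and C's payoffs gives −7q + 7 = 2q + 1 ⇒ q = 2/3.

7/3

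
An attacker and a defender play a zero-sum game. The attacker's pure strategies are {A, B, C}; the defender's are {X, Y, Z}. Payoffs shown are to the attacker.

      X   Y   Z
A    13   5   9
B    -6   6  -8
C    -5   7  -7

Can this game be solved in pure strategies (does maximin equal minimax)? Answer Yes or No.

Row minima: A → 5, B → -8, C → -7; maximin = 5.
Column maxima: X → 13, Y → 7, Z → 9; minimax = 7.
5 ≠ 7, so no pure-strategy equilibrium exists.

No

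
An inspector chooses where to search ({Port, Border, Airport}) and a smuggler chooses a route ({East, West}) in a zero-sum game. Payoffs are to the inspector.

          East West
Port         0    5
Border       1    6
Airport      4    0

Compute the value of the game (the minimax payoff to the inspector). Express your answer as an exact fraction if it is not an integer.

Row minima: Port → 0, Border → 1, Airport → 0; maximin = 1.
Column maxima: East → 4, West → 6; minimax = 4.
1 ≠ 4, so there is no saddle point; optimal play is mixed.
Port is strictly dominated by Border, so the inspector never plays it.
On the remaining 2×2 (Border, Airport vs East, West):
Let the inspector play Border with probability p. Expected payoff against East: 1p + 4(1−p) = −3p + 4; against West: 6p + 0(1−p) = 6p.
Setting these equal: −3p + 4 = 6p ⇒ −9p = -4 ⇒ p = 4/9, and the value is (-3)·(4/9) + 4 = 8/3.
For the smuggler: with q = P(East), equating Border's and Airport's payoffs gives −5q + 6 = 4q ⇒ q = 2/3.

8/3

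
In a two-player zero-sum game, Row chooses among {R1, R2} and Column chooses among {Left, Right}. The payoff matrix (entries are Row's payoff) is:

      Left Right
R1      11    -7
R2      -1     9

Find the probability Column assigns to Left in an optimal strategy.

4/7

Row minima: R1 → -7, R2 → -1; maximin = -1.
Column maxima: Left → 11, Right → 9; minimax = 9.
-1 ≠ 9, so there is no saddle point; optimal play is mixed.
Let Row play R1 with probability p. Expected payoff against Left: 11p + (-1)(1−p) = 12p − 1; against Right: (-7)p + 9(1−p) = −16p + 9.
Setting these equal: 12p − 1 = −16p + 9 ⇒ 28p = 10 ⇒ p = 5/14, and the value is (12)·(5/14) − 1 = 23/7.
For Column: with q = P(Left), equating R1's and R2's payoffs gives 18q − 7 = −10q + 9 ⇒ q = 4/7.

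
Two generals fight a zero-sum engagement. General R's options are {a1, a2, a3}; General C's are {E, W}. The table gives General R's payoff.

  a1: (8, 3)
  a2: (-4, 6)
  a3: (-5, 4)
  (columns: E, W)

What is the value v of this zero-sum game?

4

Row minima: a1 → 3, a2 → -4, a3 → -5; maximin = 3.
Column maxima: E → 8, W → 6; minimax = 6.
3 ≠ 6, so there is no saddle point; optimal play is mixed.
a3 is strictly dominated by a2, so General R never plays it.
On the remaining 2×2 (a1, a2 vs E, W):
Let General R play a1 with probability p. Expected payoff against E: 8p + (-4)(1−p) = 12p − 4; against W: 3p + 6(1−p) = −3p + 6.
Setting these equal: 12p − 4 = −3p + 6 ⇒ 15p = 10 ⇒ p = 2/3, and the value is (12)·(2/3) − 4 = 4.
For General C: with q = P(E), equating a1's and a2's payoffs gives 5q + 3 = −10q + 6 ⇒ q = 1/5.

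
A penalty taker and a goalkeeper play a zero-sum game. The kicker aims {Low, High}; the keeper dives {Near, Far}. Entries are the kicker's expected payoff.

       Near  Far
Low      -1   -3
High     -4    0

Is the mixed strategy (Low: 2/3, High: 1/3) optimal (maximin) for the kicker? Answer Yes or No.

Yes

Against Near this mix gives (2/3)·(-1) + (1/3)·(-4) = -2.
Against Far this mix gives (2/3)·(-3) + (1/3)·0 = -2.
All of the keeper's active replies (Near, Far) yield -2, and no column does worse for the kicker. The mix makes the keeper indifferent and guarantees -2, so it is optimal.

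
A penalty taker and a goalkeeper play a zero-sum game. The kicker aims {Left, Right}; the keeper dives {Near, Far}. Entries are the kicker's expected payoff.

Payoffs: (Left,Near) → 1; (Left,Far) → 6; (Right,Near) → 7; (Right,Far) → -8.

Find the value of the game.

Row minima: Left → 1, Right → -8; maximin = 1.
Column maxima: Near → 7, Far → 6; minimax = 6.
1 ≠ 6, so there is no saddle point; optimal play is mixed.
Let the kicker play Left with probability p. Expected payoff against Near: 1p + 7(1−p) = −6p + 7; against Far: 6p + (-8)(1−p) = 14p − 8.
Setting these equal: −6p + 7 = 14p − 8 ⇒ −20p = -15 ⇒ p = 3/4, and the value is (-6)·(3/4) + 7 = 5/2.
For the keeper: with q = P(Near), equating Left's and Right's payoffs gives −5q + 6 = 15q − 8 ⇒ q = 7/10.

5/2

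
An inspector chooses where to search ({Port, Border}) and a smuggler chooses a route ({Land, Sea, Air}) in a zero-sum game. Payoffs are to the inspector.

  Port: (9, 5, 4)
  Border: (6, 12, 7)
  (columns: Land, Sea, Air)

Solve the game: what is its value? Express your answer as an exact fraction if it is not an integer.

13/2

Row minima: Port → 4, Border → 6; maximin = 6.
Column maxima: Land → 9, Sea → 12, Air → 7; minimax = 7.
6 ≠ 7, so there is no saddle point; optimal play is mixed.
Sea is strictly dominated by Air (it gives the inspector strictly more in every row), so the smuggler never plays it.
On the remaining 2×2 (Port, Border vs Land, Air):
Let the inspector play Port with probability p. Expected payoff against Land: 9p + 6(1−p) = 3p + 6; against Air: 4p + 7(1−p) = −3p + 7.
Setting these equal: 3p + 6 = −3p + 7 ⇒ 6p = 1 ⇒ p = 1/6, and the value is (3)·(1/6) + 6 = 13/2.
For the smuggler: with q = P(Land), equating Port's and Border's payoffs gives 5q + 4 = −q + 7 ⇒ q = 1/2.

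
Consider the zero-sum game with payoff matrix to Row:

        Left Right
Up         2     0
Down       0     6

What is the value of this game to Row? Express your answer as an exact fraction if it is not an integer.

3/2

Row minima: Up → 0, Down → 0; maximin = 0.
Column maxima: Left → 2, Right → 6; minimax = 2.
0 ≠ 2, so there is no saddle point; optimal play is mixed.
Let Row play Up with probability p. Expected payoff against Left: 2p + 0(1−p) = 2p; against Right: 0p + 6(1−p) = −6p + 6.
Setting these equal: 2p = −6p + 6 ⇒ 8p = 6 ⇒ p = 3/4, and the value is (2)·(3/4) = 3/2.
For Column: with q = P(Left), equating Up's and Down's payoffs gives 2q = −6q + 6 ⇒ q = 3/4.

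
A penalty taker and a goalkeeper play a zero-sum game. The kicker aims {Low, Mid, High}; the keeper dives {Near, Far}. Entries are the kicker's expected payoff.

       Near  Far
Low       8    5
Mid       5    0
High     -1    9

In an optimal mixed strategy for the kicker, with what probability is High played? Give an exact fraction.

3/13

Row minima: Low → 5, Mid → 0, High → -1; maximin = 5.
Column maxima: Near → 8, Far → 9; minimax = 8.
5 ≠ 8, so there is no saddle point; optimal play is mixed.
Mid is strictly dominated by Low, so the kicker never plays it.
On the remaining 2×2 (Low, High vs Near, Far):
Let the kicker play Low with probability p. Expected payoff against Near: 8p + (-1)(1−p) = 9p − 1; against Far: 5p + 9(1−p) = −4p + 9.
Setting these equal: 9p − 1 = −4p + 9 ⇒ 13p = 10 ⇒ p = 10/13, and the value is (9)·(10/13) − 1 = 77/13.
For the keeper: with q = P(Near), equating Low's and High's payoffs gives 3q + 5 = −10q + 9 ⇒ q = 4/13.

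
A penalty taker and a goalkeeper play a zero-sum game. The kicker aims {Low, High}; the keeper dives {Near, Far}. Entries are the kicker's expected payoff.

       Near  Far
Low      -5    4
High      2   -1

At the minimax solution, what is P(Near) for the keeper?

Row minima: Low → -5, High → -1; maximin = -1.
Column maxima: Near → 2, Far → 4; minimax = 2.
-1 ≠ 2, so there is no saddle point; optimal play is mixed.
Let the kicker play Low with probability p. Expected payoff against Near: (-5)p + 2(1−p) = −7p + 2; against Far: 4p + (-1)(1−p) = 5p − 1.
Setting these equal: −7p + 2 = 5p − 1 ⇒ −12p = -3 ⇒ p = 1/4, and the value is (-7)·(1/4) + 2 = 1/4.
For the keeper: with q = P(Near), equating Low's and High's payoffs gives −9q + 4 = 3q − 1 ⇒ q = 5/12.

5/12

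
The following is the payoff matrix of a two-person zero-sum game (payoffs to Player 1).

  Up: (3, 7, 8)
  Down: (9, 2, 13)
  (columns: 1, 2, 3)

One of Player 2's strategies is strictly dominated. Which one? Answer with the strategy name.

1 holds Player 1's payoff strictly below 3 in every row: 3 < 8, 9 < 13.
So 3 is strictly dominated for Player 2.

3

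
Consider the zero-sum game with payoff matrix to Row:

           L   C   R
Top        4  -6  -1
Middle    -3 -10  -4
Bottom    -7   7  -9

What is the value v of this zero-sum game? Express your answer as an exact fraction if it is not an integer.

Row minima: Top → -6, Middle → -10, Bottom → -9; maximin = -6.
Column maxima: L → 4, C → 7, R → -1; minimax = -1.
-6 ≠ -1, so there is no saddle point; optimal play is mixed.
Middle is strictly dominated by Top, so Row never plays it.
L is strictly dominated by R (it gives Row strictly more in every row), so Column never plays it.
On the remaining 2×2 (Top, Bottom vs C, R):
Let Row play Top with probability p. Expected payoff against C: (-6)p + 7(1−p) = −13p + 7; against R: (-1)p + (-9)(1−p) = 8p − 9.
Setting these equal: −13p + 7 = 8p − 9 ⇒ −21p = -16 ⇒ p = 16/21, and the value is (-13)·(16/21) + 7 = -61/21.
For Column: with q = P(C), equating Top's and Bottom's payoffs gives −5q − 1 = 16q − 9 ⇒ q = 8/21.

-61/21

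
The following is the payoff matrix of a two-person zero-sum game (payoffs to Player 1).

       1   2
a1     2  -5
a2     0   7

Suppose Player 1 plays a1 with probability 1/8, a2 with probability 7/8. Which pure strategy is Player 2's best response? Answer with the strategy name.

1

If Player 2 plays 1, Player 1's expected payoff is (1/8)·2 + (7/8)·0 = 1/4.
If Player 2 plays 2, Player 1's expected payoff is (1/8)·(-5) + (7/8)·7 = 11/2.
Player 2 minimizes Player 1's payoff; the smallest is 1/4, so the best response is 1.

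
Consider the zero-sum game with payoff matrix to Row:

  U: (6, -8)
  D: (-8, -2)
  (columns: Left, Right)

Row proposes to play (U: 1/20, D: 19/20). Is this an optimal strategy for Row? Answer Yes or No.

Against Left this mix gives (1/20)·6 + (19/20)·(-8) = -73/10.
Against Right this mix gives (1/20)·(-8) + (19/20)·(-2) = -23/10.
Column will play Left, holding Row to -73/10. Shifting weight toward the row that does better against Left would raise this floor (the equalizing mix achieves -19/5 against both Left and Right), so the proposed strategy is not optimal.

No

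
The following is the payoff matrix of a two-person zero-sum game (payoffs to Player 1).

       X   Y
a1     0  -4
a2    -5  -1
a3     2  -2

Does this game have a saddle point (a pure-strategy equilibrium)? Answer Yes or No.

No

Row minima: a1 → -4, a2 → -5, a3 → -2; maximin = -2.
Column maxima: X → 2, Y → -1; minimax = -1.
-2 ≠ -1, so no pure-strategy equilibrium exists.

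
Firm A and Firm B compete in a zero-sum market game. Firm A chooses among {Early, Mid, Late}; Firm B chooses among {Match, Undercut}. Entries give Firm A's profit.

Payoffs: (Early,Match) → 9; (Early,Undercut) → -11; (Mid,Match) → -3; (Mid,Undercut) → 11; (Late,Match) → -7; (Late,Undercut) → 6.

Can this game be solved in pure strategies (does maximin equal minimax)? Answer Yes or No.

Row minima: Early → -11, Mid → -3, Late → -7; maximin = -3.
Column maxima: Match → 9, Undercut → 11; minimax = 9.
-3 ≠ 9, so no pure-strategy equilibrium exists.

No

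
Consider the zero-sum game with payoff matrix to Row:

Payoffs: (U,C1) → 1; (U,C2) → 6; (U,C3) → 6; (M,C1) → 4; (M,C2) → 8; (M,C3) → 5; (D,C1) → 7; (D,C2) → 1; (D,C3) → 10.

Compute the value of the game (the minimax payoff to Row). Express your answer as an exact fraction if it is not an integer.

26/5

Row minima: U → 1, M → 4, D → 1; maximin = 4.
Column maxima: C1 → 7, C2 → 8, C3 → 10; minimax = 7.
4 ≠ 7, so there is no saddle point; optimal play is mixed.
C3 is strictly dominated by C1 (it gives Row strictly more in every row), so Column never plays it.
With C3 eliminated, U is strictly dominated by M (M gives Row strictly more in every remaining column), so Row never plays it.
On the remaining 2×2 (M, D vs C1, C2):
Let Row play M with probability p. Expected payoff against C1: 4p + 7(1−p) = −3p + 7; against C2: 8p + 1(1−p) = 7p + 1.
Setting these equal: −3p + 7 = 7p + 1 ⇒ −10p = -6 ⇒ p = 3/5, and the value is (-3)·(3/5) + 7 = 26/5.
For Column: with q = P(C1), equating M's and D's payoffs gives −4q + 8 = 6q + 1 ⇒ q = 7/10.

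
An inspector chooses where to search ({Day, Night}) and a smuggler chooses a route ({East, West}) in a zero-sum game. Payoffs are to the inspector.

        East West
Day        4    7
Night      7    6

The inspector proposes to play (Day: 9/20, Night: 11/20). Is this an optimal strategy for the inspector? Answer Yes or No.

Against East this mix gives (9/20)·4 + (11/20)·7 = 113/20.
Against West this mix gives (9/20)·7 + (11/20)·6 = 129/20.
The smuggler will play East, holding the inspector to 113/20. Shifting weight toward the row that does better against East would raise this floor (the equalizing mix achieves 25/4 against both East and West), so the proposed strategy is not optimal.

No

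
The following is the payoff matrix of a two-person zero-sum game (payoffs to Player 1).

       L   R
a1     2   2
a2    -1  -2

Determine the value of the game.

Row minima: a1 → 2, a2 → -2; maximin = 2.
Column maxima: L → 2, R → 2; minimax = 2.
Since maximin = minimax = 2, there is a saddle point and the value is 2.

2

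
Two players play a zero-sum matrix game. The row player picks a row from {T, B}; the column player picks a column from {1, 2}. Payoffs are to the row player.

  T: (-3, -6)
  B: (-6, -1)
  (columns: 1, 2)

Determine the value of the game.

-33/8

Row minima: T → -6, B → -6; maximin = -6.
Column maxima: 1 → -3, 2 → -1; minimax = -3.
-6 ≠ -3, so there is no saddle point; optimal play is mixed.
Let the row player play T with probability p. Expected payoff against 1: (-3)p + (-6)(1−p) = 3p − 6; against 2: (-6)p + (-1)(1−p) = −5p − 1.
Setting these equal: 3p − 6 = −5p − 1 ⇒ 8p = 5 ⇒ p = 5/8, and the value is (3)·(5/8) − 6 = -33/8.
For the column player: with q = P(1), equating T's and B's payoffs gives 3q − 6 = −5q − 1 ⇒ q = 5/8.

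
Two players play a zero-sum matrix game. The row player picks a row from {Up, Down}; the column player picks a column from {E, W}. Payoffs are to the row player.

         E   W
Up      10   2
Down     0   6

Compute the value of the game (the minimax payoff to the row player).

30/7

Row minima: Up → 2, Down → 0; maximin = 2.
Column maxima: E → 10, W → 6; minimax = 6.
2 ≠ 6, so there is no saddle point; optimal play is mixed.
Let the row player play Up with probability p. Expected payoff against E: 10p + 0(1−p) = 10p; against W: 2p + 6(1−p) = −4p + 6.
Setting these equal: 10p = −4p + 6 ⇒ 14p = 6 ⇒ p = 3/7, and the value is (10)·(3/7) = 30/7.
For the column player: with q = P(E), equating Up's and Down's payoffs gives 8q + 2 = −6q + 6 ⇒ q = 2/7.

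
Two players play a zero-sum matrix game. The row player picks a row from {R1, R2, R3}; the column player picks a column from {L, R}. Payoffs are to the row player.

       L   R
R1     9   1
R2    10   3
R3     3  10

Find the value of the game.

Row minima: R1 → 1, R2 → 3, R3 → 3; maximin = 3.
Column maxima: L → 10, R → 10; minimax = 10.
3 ≠ 10, so there is no saddle point; optimal play is mixed.
R1 is strictly dominated by R2, so the row player never plays it.
On the remaining 2×2 (R2, R3 vs L, R):
Let the row player play R2 with probability p. Expected payoff against L: 10p + 3(1−p) = 7p + 3; against R: 3p + 10(1−p) = −7p + 10.
Setting these equal: 7p + 3 = −7p + 10 ⇒ 14p = 7 ⇒ p = 1/2, and the value is (7)·(1/2) + 3 = 13/2.
For the column player: with q = P(L), equating R2's and R3's payoffs gives 7q + 3 = −7q + 10 ⇒ q = 1/2.

13/2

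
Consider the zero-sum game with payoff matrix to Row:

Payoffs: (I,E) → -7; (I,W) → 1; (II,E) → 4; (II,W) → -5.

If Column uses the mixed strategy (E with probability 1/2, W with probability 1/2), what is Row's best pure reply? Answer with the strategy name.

II

Expected payoff of I: (1/2)·(-7) + (1/2)·1 = -3.
Expected payoff of II: (1/2)·4 + (1/2)·(-5) = -1/2.
The largest is -1/2, so Row's best response is II.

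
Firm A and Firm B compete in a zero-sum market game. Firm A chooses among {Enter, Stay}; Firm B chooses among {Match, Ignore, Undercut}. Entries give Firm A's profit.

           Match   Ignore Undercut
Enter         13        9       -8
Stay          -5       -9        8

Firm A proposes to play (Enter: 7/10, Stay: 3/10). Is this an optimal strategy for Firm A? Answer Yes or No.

Against Match this mix gives (7/10)·13 + (3/10)·(-5) = 38/5.
Against Ignore this mix gives (7/10)·9 + (3/10)·(-9) = 18/5.
Against Undercut this mix gives (7/10)·(-8) + (3/10)·8 = -16/5.
Firm B will play Undercut, holding Firm A to -16/5. Shifting weight toward the row that does better against Undercut would raise this floor (the equalizing mix achieves 0 against both Undercut and Ignore), so the proposed strategy is not optimal.

No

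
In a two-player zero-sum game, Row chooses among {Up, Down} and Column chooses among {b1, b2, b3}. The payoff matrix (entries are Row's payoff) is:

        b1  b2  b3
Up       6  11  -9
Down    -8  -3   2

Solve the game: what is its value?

Row minima: Up → -9, Down → -8; maximin = -8.
Column maxima: b1 → 6, b2 → 11, b3 → 2; minimax = 2.
-8 ≠ 2, so there is no saddle point; optimal play is mixed.
b2 is strictly dominated by b1 (it gives Row strictly more in every row), so Column never plays it.
On the remaining 2×2 (Up, Down vs b1, b3):
Let Row play Up with probability p. Expected payoff against b1: 6p + (-8)(1−p) = 14p − 8; against b3: (-9)p + 2(1−p) = −11p + 2.
Setting these equal: 14p − 8 = −11p + 2 ⇒ 25p = 10 ⇒ p = 2/5, and the value is (14)·(2/5) − 8 = -12/5.
For Column: with q = P(b1), equating Up's and Down's payoffs gives 15q − 9 = −10q + 2 ⇒ q = 11/25.

-12/5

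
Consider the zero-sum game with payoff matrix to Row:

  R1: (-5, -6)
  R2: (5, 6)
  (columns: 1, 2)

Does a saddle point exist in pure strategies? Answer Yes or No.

Row minima: R1 → -6, R2 → 5; maximin = 5.
Column maxima: 1 → 5, 2 → 6; minimax = 5.
maximin = minimax = 5, so a saddle point exists.

Yes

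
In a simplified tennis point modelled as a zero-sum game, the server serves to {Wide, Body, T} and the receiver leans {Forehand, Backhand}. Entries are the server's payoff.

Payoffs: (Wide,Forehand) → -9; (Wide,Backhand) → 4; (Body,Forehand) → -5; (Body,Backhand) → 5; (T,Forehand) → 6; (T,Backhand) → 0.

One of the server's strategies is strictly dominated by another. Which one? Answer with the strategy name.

Body gives a strictly higher payoff than Wide against every column: -5 > -9, 5 > 4.
So Wide is strictly dominated and the server never plays it.

Wide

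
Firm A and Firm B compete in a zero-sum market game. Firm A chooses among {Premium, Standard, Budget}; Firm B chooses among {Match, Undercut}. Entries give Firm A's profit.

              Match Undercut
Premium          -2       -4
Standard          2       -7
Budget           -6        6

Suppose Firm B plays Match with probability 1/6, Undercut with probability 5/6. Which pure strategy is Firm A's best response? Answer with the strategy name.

Expected payoff of Premium: (1/6)·(-2) + (5/6)·(-4) = -11/3.
Expected payoff of Standard: (1/6)·2 + (5/6)·(-7) = -11/2.
Expected payoff of Budget: (1/6)·(-6) + (5/6)·6 = 4.
The largest is 4, so Firm A's best response is Budget.

Budget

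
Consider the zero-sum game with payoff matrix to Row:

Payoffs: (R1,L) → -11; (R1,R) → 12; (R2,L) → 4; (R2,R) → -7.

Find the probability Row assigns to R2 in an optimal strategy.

23/34

Row minima: R1 → -11, R2 → -7; maximin = -7.
Column maxima: L → 4, R → 12; minimax = 4.
-7 ≠ 4, so there is no saddle point; optimal play is mixed.
Let Row play R1 with probability p. Expected payoff against L: (-11)p + 4(1−p) = −15p + 4; against R: 12p + (-7)(1−p) = 19p − 7.
Setting these equal: −15p + 4 = 19p − 7 ⇒ −34p = -11 ⇒ p = 11/34, and the value is (-15)·(11/34) + 4 = -29/34.
For Column: with q = P(L), equating R1's and R2's payoffs gives −23q + 12 = 11q − 7 ⇒ q = 19/34.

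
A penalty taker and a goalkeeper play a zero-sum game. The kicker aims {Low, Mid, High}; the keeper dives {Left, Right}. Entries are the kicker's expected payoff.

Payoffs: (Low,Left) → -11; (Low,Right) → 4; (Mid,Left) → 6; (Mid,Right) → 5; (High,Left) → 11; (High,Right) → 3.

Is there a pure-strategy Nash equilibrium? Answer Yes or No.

Row minima: Low → -11, Mid → 5, High → 3; maximin = 5.
Column maxima: Left → 11, Right → 5; minimax = 5.
maximin = minimax = 5, so a saddle point exists.

Yes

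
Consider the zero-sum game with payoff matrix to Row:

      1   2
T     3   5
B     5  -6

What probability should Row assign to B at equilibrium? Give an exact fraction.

Row minima: T → 3, B → -6; maximin = 3.
Column maxima: 1 → 5, 2 → 5; minimax = 5.
3 ≠ 5, so there is no saddle point; optimal play is mixed.
Let Row play T with probability p. Expected payoff against 1: 3p + 5(1−p) = −2p + 5; against 2: 5p + (-6)(1−p) = 11p − 6.
Setting these equal: −2p + 5 = 11p − 6 ⇒ −13p = -11 ⇒ p = 11/13, and the value is (-2)·(11/13) + 5 = 43/13.
For Column: with q = P(1), equating T's and B's payoffs gives −2q + 5 = 11q − 6 ⇒ q = 11/13.

2/13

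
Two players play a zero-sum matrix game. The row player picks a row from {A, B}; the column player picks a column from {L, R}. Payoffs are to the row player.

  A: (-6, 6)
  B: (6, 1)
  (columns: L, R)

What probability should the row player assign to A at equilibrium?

Row minima: A → -6, B → 1; maximin = 1.
Column maxima: L → 6, R → 6; minimax = 6.
1 ≠ 6, so there is no saddle point; optimal play is mixed.
Let the row player play A with probability p. Expected payoff against L: (-6)p + 6(1−p) = −12p + 6; against R: 6p + 1(1−p) = 5p + 1.
Setting these equal: −12p + 6 = 5p + 1 ⇒ −17p = -5 ⇒ p = 5/17, and the value is (-12)·(5/17) + 6 = 42/17.
For the column player: with q = P(L), equating A's and B's payoffs gives −12q + 6 = 5q + 1 ⇒ q = 5/17.

5/17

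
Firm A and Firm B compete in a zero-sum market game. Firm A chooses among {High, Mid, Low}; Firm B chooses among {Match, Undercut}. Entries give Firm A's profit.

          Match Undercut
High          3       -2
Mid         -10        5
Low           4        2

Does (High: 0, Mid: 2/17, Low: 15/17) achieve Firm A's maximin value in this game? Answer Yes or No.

Yes

Against Match this mix gives (2/17)·(-10) + (15/17)·4 = 40/17.
Against Undercut this mix gives (2/17)·5 + (15/17)·2 = 40/17.
All of Firm B's active replies (Match, Undercut) yield 40/17, and no column does worse for Firm A. The mix makes Firm B indifferent and guarantees 40/17, so it is optimal.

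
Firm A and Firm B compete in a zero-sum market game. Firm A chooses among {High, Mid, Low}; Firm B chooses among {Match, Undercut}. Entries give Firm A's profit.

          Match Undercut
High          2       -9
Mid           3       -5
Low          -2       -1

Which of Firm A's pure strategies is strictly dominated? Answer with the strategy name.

Mid gives a strictly higher payoff than High against every column: 3 > 2, -5 > -9.
So High is strictly dominated and Firm A never plays it.

High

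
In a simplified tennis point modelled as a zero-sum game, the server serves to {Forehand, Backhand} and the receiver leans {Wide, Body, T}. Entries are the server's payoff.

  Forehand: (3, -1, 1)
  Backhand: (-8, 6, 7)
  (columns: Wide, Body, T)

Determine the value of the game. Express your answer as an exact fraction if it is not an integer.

5/9

Row minima: Forehand → -1, Backhand → -8; maximin = -1.
Column maxima: Wide → 3, Body → 6, T → 7; minimax = 3.
-1 ≠ 3, so there is no saddle point; optimal play is mixed.
T is strictly dominated by Body (it gives the server strictly more in every row), so the receiver never plays it.
On the remaining 2×2 (Forehand, Backhand vs Wide, Body):
Let the server play Forehand with probability p. Expected payoff against Wide: 3p + (-8)(1−p) = 11p − 8; against Body: (-1)p + 6(1−p) = −7p + 6.
Setting these equal: 11p − 8 = −7p + 6 ⇒ 18p = 14 ⇒ p = 7/9, and the value is (11)·(7/9) − 8 = 5/9.
For the receiver: with q = P(Wide), equating Forehand's and Backhand's payoffs gives 4q − 1 = −14q + 6 ⇒ q = 7/18.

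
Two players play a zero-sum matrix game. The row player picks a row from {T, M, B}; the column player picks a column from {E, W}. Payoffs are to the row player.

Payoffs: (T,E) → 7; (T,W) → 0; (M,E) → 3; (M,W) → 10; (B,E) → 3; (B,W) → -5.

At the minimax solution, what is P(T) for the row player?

Row minima: T → 0, M → 3, B → -5; maximin = 3.
Column maxima: E → 7, W → 10; minimax = 7.
3 ≠ 7, so there is no saddle point; optimal play is mixed.
B is strictly dominated by T, so the row player never plays it.
On the remaining 2×2 (T, M vs E, W):
Let the row player play T with probability p. Expected payoff against E: 7p + 3(1−p) = 4p + 3; against W: 0p + 10(1−p) = −10p + 10.
Setting these equal: 4p + 3 = −10p + 10 ⇒ 14p = 7 ⇒ p = 1/2, and the value is (4)·(1/2) + 3 = 5.
For the column player: with q = P(E), equating T's and M's payoffs gives 7q = −7q + 10 ⇒ q = 5/7.

1/2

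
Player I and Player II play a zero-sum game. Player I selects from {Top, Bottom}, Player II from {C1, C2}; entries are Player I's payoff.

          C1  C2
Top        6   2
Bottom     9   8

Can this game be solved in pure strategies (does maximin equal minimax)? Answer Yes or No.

Yes

Row minima: Top → 2, Bottom → 8; maximin = 8.
Column maxima: C1 → 9, C2 → 8; minimax = 8.
maximin = minimax = 8, so a saddle point exists.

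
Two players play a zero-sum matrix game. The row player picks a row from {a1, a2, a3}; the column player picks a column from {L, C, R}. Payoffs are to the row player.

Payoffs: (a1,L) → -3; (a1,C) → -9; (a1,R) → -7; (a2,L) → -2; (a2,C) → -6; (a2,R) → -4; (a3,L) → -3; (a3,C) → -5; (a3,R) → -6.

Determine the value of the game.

-16/3

Row minima: a1 → -9, a2 → -6, a3 → -6; maximin = -6.
Column maxima: L → -2, C → -5, R → -4; minimax = -5.
-6 ≠ -5, so there is no saddle point; optimal play is mixed.
a1 is strictly dominated by a2, so the row player never plays it.
L is strictly dominated by C (it gives the row player strictly more in every row), so the column player never plays it.
On the remaining 2×2 (a2, a3 vs C, R):
Let the row player play a2 with probability p. Expected payoff against C: (-6)p + (-5)(1−p) = −p − 5; against R: (-4)p + (-6)(1−p) = 2p − 6.
Setting these equal: −p − 5 = 2p − 6 ⇒ −3p = -1 ⇒ p = 1/3, and the value is (-1)·(1/3) − 5 = -16/3.
For the column player: with q = P(C), equating a2's and a3's payoffs gives −2q − 4 = q − 6 ⇒ q = 2/3.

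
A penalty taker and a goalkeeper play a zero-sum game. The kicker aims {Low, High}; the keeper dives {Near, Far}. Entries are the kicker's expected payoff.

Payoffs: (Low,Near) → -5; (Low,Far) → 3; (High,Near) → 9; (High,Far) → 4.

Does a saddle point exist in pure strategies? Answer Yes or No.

Yes

Row minima: Low → -5, High → 4; maximin = 4.
Column maxima: Near → 9, Far → 4; minimax = 4.
maximin = minimax = 4, so a saddle point exists.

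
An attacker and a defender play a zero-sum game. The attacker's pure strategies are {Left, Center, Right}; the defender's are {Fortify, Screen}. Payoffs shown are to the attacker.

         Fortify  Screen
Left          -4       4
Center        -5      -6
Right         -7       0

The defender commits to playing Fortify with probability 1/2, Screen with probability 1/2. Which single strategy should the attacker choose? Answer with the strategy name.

Left

Expected payoff of Left: (1/2)·(-4) + (1/2)·4 = 0.
Expected payoff of Center: (1/2)·(-5) + (1/2)·(-6) = -11/2.
Expected payoff of Right: (1/2)·(-7) + (1/2)·0 = -7/2.
The largest is 0, so the attacker's best response is Left.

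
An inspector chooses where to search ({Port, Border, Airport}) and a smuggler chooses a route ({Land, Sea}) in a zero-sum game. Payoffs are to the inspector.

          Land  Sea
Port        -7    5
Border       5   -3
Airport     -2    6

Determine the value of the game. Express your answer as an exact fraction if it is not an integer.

Row minima: Port → -7, Border → -3, Airport → -2; maximin = -2.
Column maxima: Land → 5, Sea → 6; minimax = 5.
-2 ≠ 5, so there is no saddle point; optimal play is mixed.
Port is strictly dominated by Airport, so the inspector never plays it.
On the remaining 2×2 (Border, Airport vs Land, Sea):
Let the inspector play Border with probability p. Expected payoff against Land: 5p + (-2)(1−p) = 7p − 2; against Sea: (-3)p + 6(1−p) = −9p + 6.
Setting these equal: 7p − 2 = −9p + 6 ⇒ 16p = 8 ⇒ p = 1/2, and the value is (7)·(1/2) − 2 = 3/2.
For the smuggler: with q = P(Land), equating Border's and Airport's payoffs gives 8q − 3 = −8q + 6 ⇒ q = 9/16.

3/2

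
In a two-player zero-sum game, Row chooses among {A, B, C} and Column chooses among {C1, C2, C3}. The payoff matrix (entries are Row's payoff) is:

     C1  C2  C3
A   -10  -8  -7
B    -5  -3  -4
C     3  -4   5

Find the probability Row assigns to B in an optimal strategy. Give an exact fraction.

7/9

Row minima: A → -10, B → -5, C → -4; maximin = -4.
Column maxima: C1 → 3, C2 → -3, C3 → 5; minimax = -3.
-4 ≠ -3, so there is no saddle point; optimal play is mixed.
A is strictly dominated by B, so Row never plays it.
C3 is strictly dominated by C1 (it gives Row strictly more in every row), so Column never plays it.
On the remaining 2×2 (B, C vs C1, C2):
Let Row play B with probability p. Expected payoff against C1: (-5)p + 3(1−p) = −8p + 3; against C2: (-3)p + (-4)(1−p) = p − 4.
Setting these equal: −8p + 3 = p − 4 ⇒ −9p = -7 ⇒ p = 7/9, and the value is (-8)·(7/9) + 3 = -29/9.
For Column: with q = P(C1), equating B's and C's payoffs gives −2q − 3 = 7q − 4 ⇒ q = 1/9.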